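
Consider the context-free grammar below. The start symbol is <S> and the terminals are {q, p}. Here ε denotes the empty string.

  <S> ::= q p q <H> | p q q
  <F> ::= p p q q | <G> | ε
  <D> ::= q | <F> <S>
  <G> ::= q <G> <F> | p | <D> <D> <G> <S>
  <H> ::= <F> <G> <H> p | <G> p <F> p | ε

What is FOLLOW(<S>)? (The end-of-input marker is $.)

FIRST(<S>): from <S>::=q p q <H> we get {q}; from <S>::=p q q we get {p}. So FIRST(<S>) = {p, q}.
FIRST(<F>): from <F>::=p p q q we get {p}; from <F>::=<G> we get {p, q}; from <F>::=ε we get {ε}. So FIRST(<F>) = {ε, p, q}.
FIRST(<D>): from <D>::=q we get {q}; from <D>::=<F> <S> we get {p, q}. So FIRST(<D>) = {p, q}.
FIRST(<G>): from <G>::=q <G> <F> we get {q}; from <G>::=p we get {p}; from <G>::=<D> <D> <G> <S> we get {p, q}. So FIRST(<G>) = {p, q}.
FIRST(<H>): from <H>::=<F> <G> <H> p we get {p, q}; from <H>::=<G> p <F> p we get {p, q}; from <H>::=ε we get {ε}. So FIRST(<H>) = {ε, p, q}.
FOLLOW(<S>) includes $ since <S> is the start symbol.
FOLLOW(<D>): in <G>::=<D> <D> <G> <S> (occurrence 1), <D> is followed by <D> <G> <S> with FIRST {p, q}; in <G>::=<D> <D> <G> <S> (occurrence 2), <D> is followed by <G> <S> with FIRST {p, q}. Thus FOLLOW(<D>) = {p, q}.
FOLLOW(<S>): in <D>::=<F> <S>, the suffix after <S> is empty, so FOLLOW(<S>) ⊇ FOLLOW(<D>) = {p, q}; in <G>::=<D> <D> <G> <S>, the suffix after <S> is empty, so FOLLOW(<S>) ⊇ FOLLOW(<G>) = {p, q}. Thus FOLLOW(<S>) = {$, p, q}.
FOLLOW(<H>): in <S>::=q p q <H>, the suffix after <H> is empty, so FOLLOW(<H>) ⊇ FOLLOW(<S>) = {$, p, q}; in <H>::=<F> <G> <H> p, <H> is followed by p with FIRST {p}. Thus FOLLOW(<H>) = {$, p, q}.
FOLLOW(<F>): in <D>::=<F> <S>, <F> is followed by <S> with FIRST {p, q}; in <G>::=q <G> <F>, the suffix after <F> is empty, so FOLLOW(<F>) ⊇ FOLLOW(<G>) = {p, q}; in <H>::=<F> <G> <H> p, <F> is followed by <G> <H> p with FIRST {p, q}; in <H>::=<G> p <F> p, <F> is followed by p with FIRST {p}. Thus FOLLOW(<F>) = {p, q}.
FOLLOW(<G>): in <F>::=<G>, the suffix after <G> is empty, so FOLLOW(<G>) ⊇ FOLLOW(<F>) = {p, q}; in <G>::=q <G> <F>, <G> is followed by <F> with FIRST {ε, p, q}; in <G>::=q <G> <F>, the suffix after <G> is nullable (adds nothing new); in <G>::=<D> <D> <G> <S>, <G> is followed by <S> with FIRST {p, q}; in <H>::=<F> <G> <H> p, <G> is followed by <H> p with FIRST {p, q}; in <H>::=<G> p <F> p, <G> is followed by p <F> p with FIRST {p}. Thus FOLLOW(<G>) = {p, q}.

{$, p, q}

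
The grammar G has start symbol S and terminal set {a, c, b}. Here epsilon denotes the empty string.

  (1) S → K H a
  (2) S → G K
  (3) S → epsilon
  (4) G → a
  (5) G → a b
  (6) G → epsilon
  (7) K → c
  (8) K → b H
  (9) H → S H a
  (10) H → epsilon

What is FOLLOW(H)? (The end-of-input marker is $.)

FIRST(G) = {epsilon, a}
FIRST(K) = {b, c}
FIRST(S) = {epsilon, a, b, c}  (via K H a, G K)
FIRST(H) = {epsilon, a, b, c}  (via S H a)
FOLLOW(S) includes $ since S is the start symbol.
FOLLOW(S): in H→S H a, S is followed by H a with FIRST {a, b, c}. Thus FOLLOW(S) = {$, a, b, c}.
FOLLOW(G): in S→G K, G is followed by K with FIRST {b, c}. Thus FOLLOW(G) = {b, c}.
FOLLOW(K): in S→K H a, K is followed by H a with FIRST {a, b, c}; in S→G K, the suffix after K is empty, so FOLLOW(K) ⊇ FOLLOW(S) = {$, a, b, c}. Thus FOLLOW(K) = {$, a, b, c}.
FOLLOW(H): in S→K H a, H is followed by a with FIRST {a}; in K→b H, the suffix after H is empty, so FOLLOW(H) ⊇ FOLLOW(K) = {$, a, b, c}; in H→S H a, H is followed by a with FIRST {a}. Thus FOLLOW(H) = {$, a, b, c}.

{$, a, b, c}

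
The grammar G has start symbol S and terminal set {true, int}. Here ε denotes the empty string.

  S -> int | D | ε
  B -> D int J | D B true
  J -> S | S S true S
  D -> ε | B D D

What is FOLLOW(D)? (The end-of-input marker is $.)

{$, int, true}

FIRST(S): from S->int we get {int}; from S->D we get {ε, int}; from S->ε we get {ε}. So FIRST(S) = {ε, int}.
FIRST(J): from J->S we get {ε, int}; from J->S S true S we get {int, true}. So FIRST(J) = {ε, int, true}.
FIRST(B): from B->D int J we get {int}; from B->D B true we get {int}. So FIRST(B) = {int}.
FIRST(D): from D->ε we get {ε}; from D->B D D we get {int}. So FIRST(D) = {ε, int}.
FOLLOW(S) includes $ since S is the start symbol.
FOLLOW(S): in J->S, the suffix after S is empty, so FOLLOW(S) ⊇ FOLLOW(J) = {$, int, true}; in J->S S true S (occurrence 1), S is followed by S true S with FIRST {int, true}; in J->S S true S (occurrence 2), S is followed by true S with FIRST {true}; in J->S S true S (occurrence 3), the suffix after S is empty, so FOLLOW(S) ⊇ FOLLOW(J) = {$, int, true}. Thus FOLLOW(S) = {$, int, true}.
FOLLOW(D): in S->D, the suffix after D is empty, so FOLLOW(D) ⊇ FOLLOW(S) = {$, int, true}; in B->D int J, D is followed by int J with FIRST {int}; in B->D B true, D is followed by B true with FIRST {int}; in D->B D D (occurrence 1), D is followed by D with FIRST {ε, int}; in D->B D D (occurrence 1), the suffix after D is nullable (adds nothing new); in D->B D D (occurrence 2), the suffix after D is empty (adds nothing new). Thus FOLLOW(D) = {$, int, true}.
FOLLOW(B): in B->D B true, B is followed by true with FIRST {true}; in D->B D D, B is followed by D D with FIRST {ε, int}; in D->B D D, the suffix after B is nullable, so FOLLOW(B) ⊇ FOLLOW(D) = {$, int, true}. Thus FOLLOW(B) = {$, int, true}.
FOLLOW(J): in B->D int J, the suffix after J is empty, so FOLLOW(J) ⊇ FOLLOW(B) = {$, int, true}. Thus FOLLOW(J) = {$, int, true}.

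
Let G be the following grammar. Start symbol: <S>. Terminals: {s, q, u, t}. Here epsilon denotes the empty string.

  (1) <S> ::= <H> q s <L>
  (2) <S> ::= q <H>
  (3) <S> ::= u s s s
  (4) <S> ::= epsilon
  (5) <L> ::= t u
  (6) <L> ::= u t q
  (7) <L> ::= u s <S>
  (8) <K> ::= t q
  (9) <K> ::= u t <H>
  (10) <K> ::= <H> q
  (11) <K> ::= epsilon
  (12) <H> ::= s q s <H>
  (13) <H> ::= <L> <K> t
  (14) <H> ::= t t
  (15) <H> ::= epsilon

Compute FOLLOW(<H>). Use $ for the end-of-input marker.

FIRST(<L>) = {t, u}
FIRST(<H>) = {epsilon, s, t, u}  (via <L> <K> t)
FIRST(<S>) = {epsilon, q, s, t, u}  (via <H> q s <L>)
FIRST(<K>) = {epsilon, q, s, t, u}  (via <H> q)
FOLLOW(<S>) includes $ since <S> is the start symbol.
FOLLOW(<K>): in <H>::=<L> <K> t, <K> is followed by t with FIRST {t}. Thus FOLLOW(<K>) = {t}.
FOLLOW(<S>): in <L>::=u s <S>, the suffix after <S> is empty, so FOLLOW(<S>) ⊇ FOLLOW(<L>) = {$, q, s, t, u}. Thus FOLLOW(<S>) = {$, q, s, t, u}.
FOLLOW(<L>): in <S>::=<H> q s <L>, the suffix after <L> is empty, so FOLLOW(<L>) ⊇ FOLLOW(<S>) = {$, q, s, t, u}; in <H>::=<L> <K> t, <L> is followed by <K> t with FIRST {q, s, t, u}. Thus FOLLOW(<L>) = {$, q, s, t, u}.
FOLLOW(<H>): in <S>::=<H> q s <L>, <H> is followed by q s <L> with FIRST {q}; in <S>::=q <H>, the suffix after <H> is empty, so FOLLOW(<H>) ⊇ FOLLOW(<S>) = {$, q, s, t, u}; in <K>::=u t <H>, the suffix after <H> is empty, so FOLLOW(<H>) ⊇ FOLLOW(<K>) = {t}; in <K>::=<H> q, <H> is followed by q with FIRST {q}; in <H>::=s q s <H>, the suffix after <H> is empty (adds nothing new). Thus FOLLOW(<H>) = {$, q, s, t, u}.

{$, q, s, t, u}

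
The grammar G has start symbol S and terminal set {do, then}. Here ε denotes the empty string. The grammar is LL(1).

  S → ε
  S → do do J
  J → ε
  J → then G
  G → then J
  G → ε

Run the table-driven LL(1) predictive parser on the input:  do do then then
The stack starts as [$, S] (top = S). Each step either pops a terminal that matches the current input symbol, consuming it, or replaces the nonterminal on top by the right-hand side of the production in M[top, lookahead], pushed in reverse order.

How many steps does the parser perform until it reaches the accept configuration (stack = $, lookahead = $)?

8

step 1: stack=$ S  input=do do then then $  — expand S → do do J
step 2: stack=$ J do do  input=do do then then $  — match do
step 3: stack=$ J do  input=do then then $  — match do
step 4: stack=$ J  input=then then $  — expand J → then G
step 5: stack=$ G then  input=then then $  — match then
step 6: stack=$ G  input=then $  — expand G → then J
step 7: stack=$ J then  input=then $  — match then
step 8: stack=$ J  input=$  — expand J → ε
Accept reached after 8 steps.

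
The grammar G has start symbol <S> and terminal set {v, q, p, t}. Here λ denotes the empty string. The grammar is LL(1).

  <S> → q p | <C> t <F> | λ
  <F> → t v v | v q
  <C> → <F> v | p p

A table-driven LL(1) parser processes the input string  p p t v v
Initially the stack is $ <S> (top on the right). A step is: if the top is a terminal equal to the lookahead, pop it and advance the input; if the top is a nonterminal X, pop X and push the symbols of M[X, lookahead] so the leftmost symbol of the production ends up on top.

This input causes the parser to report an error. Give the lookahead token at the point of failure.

v

     Stack        Input        Action
  1  $ <S>        p p t v v $  expand <S> → <C> t <F>
  2  $ <F> t <C>  p p t v v $  expand <C> → p p
  3  $ <F> t p p  p p t v v $  match p
  4  $ <F> t p    p t v v $    match p
  5  $ <F> t      t v v $      match t
  6  $ <F>        v v $        expand <F> → v q
  7  $ q v        v v $        match v
  8  $ q          v $          error: top is terminal q but lookahead is v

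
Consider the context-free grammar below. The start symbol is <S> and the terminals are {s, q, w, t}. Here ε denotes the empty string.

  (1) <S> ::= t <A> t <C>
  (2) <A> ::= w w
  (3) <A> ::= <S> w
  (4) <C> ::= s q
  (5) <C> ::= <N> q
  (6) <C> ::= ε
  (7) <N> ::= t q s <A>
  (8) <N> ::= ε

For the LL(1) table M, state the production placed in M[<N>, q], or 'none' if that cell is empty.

FIRST(<S>) = {t}
FIRST(<N>) = {ε, t}
FIRST(<A>) = {t, w}  (via <S> w)
FIRST(<C>) = {ε, q, s, t}  (via <N> q)
FOLLOW(<S>) includes $ since <S> is the start symbol.
FOLLOW(<N>): in <C>::=<N> q, <N> is followed by q with FIRST {q}. Thus FOLLOW(<N>) = {q}.
For <N> ::= t q s <A>: FIRST(t q s <A>) = {t}, so it goes in M[<N>, t] for t ∈ {t}.
For <N> ::= ε: FIRST(ε) = {ε}, so it goes in M[<N>, t] for t ∈ {}; since ε ∈ FIRST, also for every t ∈ FOLLOW(<N>) = {q}.

<N> ::= ε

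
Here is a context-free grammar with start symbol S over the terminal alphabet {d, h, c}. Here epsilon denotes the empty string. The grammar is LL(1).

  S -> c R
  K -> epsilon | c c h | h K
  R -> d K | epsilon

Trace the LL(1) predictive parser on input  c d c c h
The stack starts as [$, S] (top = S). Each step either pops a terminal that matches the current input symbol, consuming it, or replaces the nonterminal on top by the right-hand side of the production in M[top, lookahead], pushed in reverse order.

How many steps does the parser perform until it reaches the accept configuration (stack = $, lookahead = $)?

8

step 1: stack=$ S  input=c d c c h $  — expand S -> c R
step 2: stack=$ R c  input=c d c c h $  — match c
step 3: stack=$ R  input=d c c h $  — expand R -> d K
step 4: stack=$ K d  input=d c c h $  — match d
step 5: stack=$ K  input=c c h $  — expand K -> c c h
step 6: stack=$ h c c  input=c c h $  — match c
step 7: stack=$ h c  input=c h $  — match c
step 8: stack=$ h  input=h $  — match h
Accept reached after 8 steps.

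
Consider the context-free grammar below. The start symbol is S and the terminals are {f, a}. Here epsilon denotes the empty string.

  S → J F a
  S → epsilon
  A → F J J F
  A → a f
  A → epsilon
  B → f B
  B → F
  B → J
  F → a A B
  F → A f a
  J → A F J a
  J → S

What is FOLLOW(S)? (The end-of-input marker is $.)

{$, a, f}

FIRST(S) = {epsilon, a, f}  (via J F a)
FIRST(A) = {epsilon, a, f}  (via F J J F)
FIRST(F) = {a, f}  (via A f a)
FIRST(J) = {epsilon, a, f}  (via A F J a, S)
FIRST(B) = {epsilon, a, f}  (via F, J)
FOLLOW(S) includes $ since S is the start symbol.
FOLLOW(S): in J→S, the suffix after S is empty, so FOLLOW(S) ⊇ FOLLOW(J) = {a, f}. Thus FOLLOW(S) = {$, a, f}.
FOLLOW(A): in F→a A B, A is followed by B with FIRST {epsilon, a, f}; in F→a A B, the suffix after A is nullable, so FOLLOW(A) ⊇ FOLLOW(F) = {a, f}; in F→A f a, A is followed by f a with FIRST {f}; in J→A F J a, A is followed by F J a with FIRST {a, f}. Thus FOLLOW(A) = {a, f}.
FOLLOW(B): in B→f B, the suffix after B is empty (adds nothing new); in F→a A B, the suffix after B is empty, so FOLLOW(B) ⊇ FOLLOW(F) = {a, f}. Thus FOLLOW(B) = {a, f}.
FOLLOW(F): in S→J F a, F is followed by a with FIRST {a}; in A→F J J F (occurrence 1), F is followed by J J F with FIRST {a, f}; in A→F J J F (occurrence 2), the suffix after F is empty, so FOLLOW(F) ⊇ FOLLOW(A) = {a, f}; in B→F, the suffix after F is empty, so FOLLOW(F) ⊇ FOLLOW(B) = {a, f}; in J→A F J a, F is followed by J a with FIRST {a, f}. Thus FOLLOW(F) = {a, f}.
FOLLOW(J): in S→J F a, J is followed by F a with FIRST {a, f}; in A→F J J F (occurrence 1), J is followed by J F with FIRST {a, f}; in A→F J J F (occurrence 2), J is followed by F with FIRST {a, f}; in B→J, the suffix after J is empty, so FOLLOW(J) ⊇ FOLLOW(B) = {a, f}; in J→A F J a, J is followed by a with FIRST {a}. Thus FOLLOW(J) = {a, f}.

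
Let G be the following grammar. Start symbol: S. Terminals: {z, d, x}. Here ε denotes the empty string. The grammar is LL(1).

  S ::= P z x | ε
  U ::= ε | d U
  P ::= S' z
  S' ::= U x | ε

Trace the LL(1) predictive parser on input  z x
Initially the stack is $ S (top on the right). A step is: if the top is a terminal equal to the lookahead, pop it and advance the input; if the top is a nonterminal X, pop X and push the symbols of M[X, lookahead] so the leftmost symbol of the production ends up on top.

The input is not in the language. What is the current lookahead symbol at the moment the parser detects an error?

x

     Stack       Input  Action
  1  $ S         z x $  expand S ::= P z x
  2  $ x z P     z x $  expand P ::= S' z
  3  $ x z z S'  z x $  expand S' ::= ε
  4  $ x z z     z x $  match z
  5  $ x z       x $    error: top is terminal z but lookahead is x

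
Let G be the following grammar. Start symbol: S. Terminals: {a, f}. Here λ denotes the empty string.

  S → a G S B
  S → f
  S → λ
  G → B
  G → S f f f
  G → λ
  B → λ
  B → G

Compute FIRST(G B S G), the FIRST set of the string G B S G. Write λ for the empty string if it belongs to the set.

FIRST(S): from S→a G S B we get {a}; from S→f we get {f}; from S→λ we get {λ}. So FIRST(S) = {λ, a, f}.
FIRST(G): from G→B we get {λ, a, f}; from G→S f f f we get {a, f}; from G→λ we get {λ}. So FIRST(G) = {λ, a, f}.
FIRST(B): from B→λ we get {λ}; from B→G we get {λ, a, f}. So FIRST(B) = {λ, a, f}.
FIRST(G B S G): take FIRST of each symbol in turn, carrying on past any symbol whose FIRST contains λ; result {λ, a, f}.

{λ, a, f}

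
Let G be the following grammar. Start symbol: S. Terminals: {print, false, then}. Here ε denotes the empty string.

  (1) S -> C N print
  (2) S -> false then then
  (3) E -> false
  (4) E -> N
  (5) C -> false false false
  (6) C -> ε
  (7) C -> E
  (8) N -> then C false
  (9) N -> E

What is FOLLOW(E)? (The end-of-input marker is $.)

FIRST(S): from S->C N print we get {false, then}; from S->false then then we get {false}. So FIRST(S) = {false, then}.
FIRST(E): from E->false we get {false}; from E->N we get {false, then}. So FIRST(E) = {false, then}.
FIRST(C): from C->false false false we get {false}; from C->ε we get {ε}; from C->E we get {false, then}. So FIRST(C) = {ε, false, then}.
FIRST(N): from N->then C false we get {then}; from N->E we get {false, then}. So FIRST(N) = {false, then}.
FOLLOW(S) includes $ since S is the start symbol.
FOLLOW(S): S appears on no right-hand side. Thus FOLLOW(S) = {$}.
FOLLOW(C): in S->C N print, C is followed by N print with FIRST {false, then}; in N->then C false, C is followed by false with FIRST {false}. Thus FOLLOW(C) = {false, then}.
FOLLOW(E): in C->E, the suffix after E is empty, so FOLLOW(E) ⊇ FOLLOW(C) = {false, then}; in N->E, the suffix after E is empty, so FOLLOW(E) ⊇ FOLLOW(N) = {false, print, then}. Thus FOLLOW(E) = {false, print, then}.
FOLLOW(N): in S->C N print, N is followed by print with FIRST {print}; in E->N, the suffix after N is empty, so FOLLOW(N) ⊇ FOLLOW(E) = {false, print, then}. Thus FOLLOW(N) = {false, print, then}.

{false, print, then}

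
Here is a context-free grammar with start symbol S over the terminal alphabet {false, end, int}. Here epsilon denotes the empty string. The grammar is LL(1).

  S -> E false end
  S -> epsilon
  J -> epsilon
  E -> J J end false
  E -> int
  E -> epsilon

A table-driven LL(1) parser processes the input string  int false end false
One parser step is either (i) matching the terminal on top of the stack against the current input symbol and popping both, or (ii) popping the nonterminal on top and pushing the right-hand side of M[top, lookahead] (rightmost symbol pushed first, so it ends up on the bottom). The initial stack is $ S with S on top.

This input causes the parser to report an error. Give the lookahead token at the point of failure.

false

     Stack            Input                  Action
  1  $ S              int false end false $  expand S -> E false end
  2  $ end false E    int false end false $  expand E -> int
  3  $ end false int  int false end false $  match int
  4  $ end false      false end false $      match false
  5  $ end            end false $            match end
  6  $                false $                error: stack empty but input remains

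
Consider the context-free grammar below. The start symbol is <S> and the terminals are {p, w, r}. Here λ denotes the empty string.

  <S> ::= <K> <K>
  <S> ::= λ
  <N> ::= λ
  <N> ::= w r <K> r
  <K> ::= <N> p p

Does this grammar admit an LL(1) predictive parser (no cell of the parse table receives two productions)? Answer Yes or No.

Yes

FIRST(<S>) = {λ, p, w}
FIRST(<N>) = {λ, w}
FIRST(<K>) = {p, w}
FOLLOW(<S>) = {$}
FOLLOW(<N>) = {p}
FOLLOW(<K>) = {$, p, r, w}
Each cell of M receives at most one production.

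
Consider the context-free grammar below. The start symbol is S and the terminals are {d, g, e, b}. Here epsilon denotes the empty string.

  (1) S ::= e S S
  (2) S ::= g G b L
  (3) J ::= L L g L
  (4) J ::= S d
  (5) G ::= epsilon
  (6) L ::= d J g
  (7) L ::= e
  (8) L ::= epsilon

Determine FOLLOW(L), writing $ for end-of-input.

FIRST(S) = {e, g}
FIRST(G) = {epsilon}
FIRST(L) = {epsilon, d, e}
FIRST(J) = {d, e, g}  (via L L g L, S d)
FOLLOW(S) includes $ since S is the start symbol.
FOLLOW(S): in S::=e S S (occurrence 1), S is followed by S with FIRST {e, g}; in S::=e S S (occurrence 2), the suffix after S is empty (adds nothing new); in J::=S d, S is followed by d with FIRST {d}. Thus FOLLOW(S) = {$, d, e, g}.
FOLLOW(J): in L::=d J g, J is followed by g with FIRST {g}. Thus FOLLOW(J) = {g}.
FOLLOW(G): in S::=g G b L, G is followed by b L with FIRST {b}. Thus FOLLOW(G) = {b}.
FOLLOW(L): in S::=g G b L, the suffix after L is empty, so FOLLOW(L) ⊇ FOLLOW(S) = {$, d, e, g}; in J::=L L g L (occurrence 1), L is followed by L g L with FIRST {d, e, g}; in J::=L L g L (occurrence 2), L is followed by g L with FIRST {g}; in J::=L L g L (occurrence 3), the suffix after L is empty, so FOLLOW(L) ⊇ FOLLOW(J) = {g}. Thus FOLLOW(L) = {$, d, e, g}.

{$, d, e, g}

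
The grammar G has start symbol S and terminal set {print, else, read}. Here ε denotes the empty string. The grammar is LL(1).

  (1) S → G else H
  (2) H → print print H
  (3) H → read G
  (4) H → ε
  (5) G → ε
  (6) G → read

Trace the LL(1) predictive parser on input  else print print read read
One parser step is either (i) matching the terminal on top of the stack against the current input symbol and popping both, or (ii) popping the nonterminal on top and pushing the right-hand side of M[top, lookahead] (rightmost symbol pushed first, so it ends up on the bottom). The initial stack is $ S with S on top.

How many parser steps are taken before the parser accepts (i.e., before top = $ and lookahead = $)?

      Stack            Input                         Action
   1  $ S              else print print read read $  expand S → G else H
   2  $ H else G       else print print read read $  expand G → ε
   3  $ H else         else print print read read $  match else
   4  $ H              print print read read $       expand H → print print H
   5  $ H print print  print print read read $       match print
   6  $ H print        print read read $             match print
   7  $ H              read read $                   expand H → read G
   8  $ G read         read read $                   match read
   9  $ G              read $                        expand G → read
  10  $ read           read $                        match read
Accept reached after 10 steps.

10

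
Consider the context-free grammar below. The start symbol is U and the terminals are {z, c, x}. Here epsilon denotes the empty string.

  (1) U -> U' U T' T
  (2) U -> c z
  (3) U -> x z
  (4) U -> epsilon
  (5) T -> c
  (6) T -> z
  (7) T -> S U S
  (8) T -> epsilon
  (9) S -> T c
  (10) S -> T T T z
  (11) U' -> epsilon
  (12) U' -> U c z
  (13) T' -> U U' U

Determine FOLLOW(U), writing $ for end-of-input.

{$, c, x, z}

FIRST(U) = {epsilon, c, x, z}  (via U' U T' T)
FIRST(U') = {epsilon, c, x, z}  (via U c z)
FIRST(T') = {epsilon, c, x, z}  (via U U' U)
FIRST(T) = {epsilon, c, z}  (via S U S)
FIRST(S) = {c, z}  (via T c, T T T z)
FOLLOW(U) includes $ since U is the start symbol.
FOLLOW(U): in U->U' U T' T, U is followed by T' T with FIRST {epsilon, c, x, z}; in U->U' U T' T, the suffix after U is nullable (adds nothing new); in T->S U S, U is followed by S with FIRST {c, z}; in U'->U c z, U is followed by c z with FIRST {c}; in T'->U U' U (occurrence 1), U is followed by U' U with FIRST {epsilon, c, x, z}; in T'->U U' U (occurrence 1), the suffix after U is nullable, so FOLLOW(U) ⊇ FOLLOW(T') = {$, c, x, z}; in T'->U U' U (occurrence 2), the suffix after U is empty, so FOLLOW(U) ⊇ FOLLOW(T') = {$, c, x, z}. Thus FOLLOW(U) = {$, c, x, z}.
FOLLOW(T): in U->U' U T' T, the suffix after T is empty, so FOLLOW(T) ⊇ FOLLOW(U) = {$, c, x, z}; in S->T c, T is followed by c with FIRST {c}; in S->T T T z (occurrence 1), T is followed by T T z with FIRST {c, z}; in S->T T T z (occurrence 2), T is followed by T z with FIRST {c, z}; in S->T T T z (occurrence 3), T is followed by z with FIRST {z}. Thus FOLLOW(T) = {$, c, x, z}.
FOLLOW(S): in T->S U S (occurrence 1), S is followed by U S with FIRST {c, x, z}; in T->S U S (occurrence 2), the suffix after S is empty, so FOLLOW(S) ⊇ FOLLOW(T) = {$, c, x, z}. Thus FOLLOW(S) = {$, c, x, z}.
FOLLOW(T'): in U->U' U T' T, T' is followed by T with FIRST {epsilon, c, z}; in U->U' U T' T, the suffix after T' is nullable, so FOLLOW(T') ⊇ FOLLOW(U) = {$, c, x, z}. Thus FOLLOW(T') = {$, c, x, z}.
FOLLOW(U'): in U->U' U T' T, U' is followed by U T' T with FIRST {epsilon, c, x, z}; in U->U' U T' T, the suffix after U' is nullable, so FOLLOW(U') ⊇ FOLLOW(U) = {$, c, x, z}; in T'->U U' U, U' is followed by U with FIRST {epsilon, c, x, z}; in T'->U U' U, the suffix after U' is nullable, so FOLLOW(U') ⊇ FOLLOW(T') = {$, c, x, z}. Thus FOLLOW(U') = {$, c, x, z}.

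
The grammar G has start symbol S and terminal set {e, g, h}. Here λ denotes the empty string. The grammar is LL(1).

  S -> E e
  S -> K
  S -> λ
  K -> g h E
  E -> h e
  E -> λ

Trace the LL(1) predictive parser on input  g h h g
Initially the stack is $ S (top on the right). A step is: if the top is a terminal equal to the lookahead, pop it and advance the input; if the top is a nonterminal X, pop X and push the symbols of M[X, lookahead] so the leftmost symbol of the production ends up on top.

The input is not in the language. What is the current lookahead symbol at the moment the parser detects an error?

g

     Stack    Input      Action
  1  $ S      g h h g $  expand S -> K
  2  $ K      g h h g $  expand K -> g h E
  3  $ E h g  g h h g $  match g
  4  $ E h    h h g $    match h
  5  $ E      h g $      expand E -> h e
  6  $ e h    h g $      match h
  7  $ e      g $        error: top is terminal e but lookahead is g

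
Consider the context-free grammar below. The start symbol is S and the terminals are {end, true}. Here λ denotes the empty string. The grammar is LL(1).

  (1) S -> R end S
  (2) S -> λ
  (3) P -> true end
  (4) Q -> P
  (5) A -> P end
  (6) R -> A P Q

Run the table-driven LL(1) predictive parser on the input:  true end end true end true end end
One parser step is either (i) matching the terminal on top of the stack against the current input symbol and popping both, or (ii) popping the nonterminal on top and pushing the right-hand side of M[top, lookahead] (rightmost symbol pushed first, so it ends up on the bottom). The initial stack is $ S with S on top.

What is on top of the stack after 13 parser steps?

end

step 1: stack=$ S  input=true end end true end true end end $  — expand S -> R end S
step 2: stack=$ S end R  input=true end end true end true end end $  — expand R -> A P Q
step 3: stack=$ S end Q P A  input=true end end true end true end end $  — expand A -> P end
step 4: stack=$ S end Q P end P  input=true end end true end true end end $  — expand P -> true end
step 5: stack=$ S end Q P end end true  input=true end end true end true end end $  — match true
step 6: stack=$ S end Q P end end  input=end end true end true end end $  — match end
step 7: stack=$ S end Q P end  input=end true end true end end $  — match end
step 8: stack=$ S end Q P  input=true end true end end $  — expand P -> true end
step 9: stack=$ S end Q end true  input=true end true end end $  — match true
step 10: stack=$ S end Q end  input=end true end end $  — match end
step 11: stack=$ S end Q  input=true end end $  — expand Q -> P
step 12: stack=$ S end P  input=true end end $  — expand P -> true end
step 13: stack=$ S end end true  input=true end end $  — match true
Stack after step 13: $ S end end (top = end).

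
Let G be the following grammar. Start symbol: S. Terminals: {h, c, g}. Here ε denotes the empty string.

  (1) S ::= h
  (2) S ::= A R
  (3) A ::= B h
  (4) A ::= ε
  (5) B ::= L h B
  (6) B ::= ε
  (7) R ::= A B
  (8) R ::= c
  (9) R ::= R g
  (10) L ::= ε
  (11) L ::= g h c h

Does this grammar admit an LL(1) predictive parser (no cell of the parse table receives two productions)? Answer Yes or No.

FIRST(S) = {ε, c, g, h}
FIRST(A) = {ε, g, h}
FIRST(B) = {ε, g, h}
FIRST(R) = {ε, c, g, h}
FIRST(L) = {ε, g}
FOLLOW(S) = {$}
FOLLOW(A) = {$, c, g, h}
FOLLOW(B) = {$, g, h}
FOLLOW(R) = {$, g}
FOLLOW(L) = {h}
Cell M[A, g] receives both A ::= B h and A ::= ε — the grammar is not LL(1).

No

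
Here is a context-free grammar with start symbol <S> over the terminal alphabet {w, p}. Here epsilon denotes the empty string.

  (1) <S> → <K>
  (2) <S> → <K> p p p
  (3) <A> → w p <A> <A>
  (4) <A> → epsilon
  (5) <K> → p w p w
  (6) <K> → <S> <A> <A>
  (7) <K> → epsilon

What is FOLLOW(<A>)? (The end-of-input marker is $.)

{$, p, w}

FIRST(<A>) = {epsilon, w}
FIRST(<S>) = {epsilon, p, w}  (via <K>, <K> p p p)
FIRST(<K>) = {epsilon, p, w}  (via <S> <A> <A>)
FOLLOW(<S>) includes $ since <S> is the start symbol.
FOLLOW(<S>): in <K>→<S> <A> <A>, <S> is followed by <A> <A> with FIRST {epsilon, w}; in <K>→<S> <A> <A>, the suffix after <S> is nullable, so FOLLOW(<S>) ⊇ FOLLOW(<K>) = {$, p, w}. Thus FOLLOW(<S>) = {$, p, w}.
FOLLOW(<K>): in <S>→<K>, the suffix after <K> is empty, so FOLLOW(<K>) ⊇ FOLLOW(<S>) = {$, p, w}; in <S>→<K> p p p, <K> is followed by p p p with FIRST {p}. Thus FOLLOW(<K>) = {$, p, w}.
FOLLOW(<A>): in <A>→w p <A> <A> (occurrence 1), <A> is followed by <A> with FIRST {epsilon, w}; in <A>→w p <A> <A> (occurrence 1), the suffix after <A> is nullable (adds nothing new); in <A>→w p <A> <A> (occurrence 2), the suffix after <A> is empty (adds nothing new); in <K>→<S> <A> <A> (occurrence 1), <A> is followed by <A> with FIRST {epsilon, w}; in <K>→<S> <A> <A> (occurrence 1), the suffix after <A> is nullable, so FOLLOW(<A>) ⊇ FOLLOW(<K>) = {$, p, w}; in <K>→<S> <A> <A> (occurrence 2), the suffix after <A> is empty, so FOLLOW(<A>) ⊇ FOLLOW(<K>) = {$, p, w}. Thus FOLLOW(<A>) = {$, p, w}.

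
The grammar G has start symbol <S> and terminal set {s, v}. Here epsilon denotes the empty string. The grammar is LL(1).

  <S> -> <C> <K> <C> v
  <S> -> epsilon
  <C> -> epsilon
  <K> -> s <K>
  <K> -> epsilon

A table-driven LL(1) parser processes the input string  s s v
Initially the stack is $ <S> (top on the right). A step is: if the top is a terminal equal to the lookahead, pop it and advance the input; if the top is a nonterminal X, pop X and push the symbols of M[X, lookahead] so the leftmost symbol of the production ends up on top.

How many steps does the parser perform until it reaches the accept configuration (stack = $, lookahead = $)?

     Stack            Input    Action
  1  $ <S>            s s v $  expand <S> -> <C> <K> <C> v
  2  $ v <C> <K> <C>  s s v $  expand <C> -> epsilon
  3  $ v <C> <K>      s s v $  expand <K> -> s <K>
  4  $ v <C> <K> s    s s v $  match s
  5  $ v <C> <K>      s v $    expand <K> -> s <K>
  6  $ v <C> <K> s    s v $    match s
  7  $ v <C> <K>      v $      expand <K> -> epsilon
  8  $ v <C>          v $      expand <C> -> epsilon
  9  $ v              v $      match v
Accept reached after 9 steps.

9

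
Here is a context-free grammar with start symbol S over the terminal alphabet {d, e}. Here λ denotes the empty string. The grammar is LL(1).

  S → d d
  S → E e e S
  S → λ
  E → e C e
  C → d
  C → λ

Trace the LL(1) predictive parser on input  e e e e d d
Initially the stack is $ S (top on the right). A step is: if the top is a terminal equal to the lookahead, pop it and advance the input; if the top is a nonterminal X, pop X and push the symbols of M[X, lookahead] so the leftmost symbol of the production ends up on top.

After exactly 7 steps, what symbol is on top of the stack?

     Stack          Input          Action
  1  $ S            e e e e d d $  expand S → E e e S
  2  $ S e e E      e e e e d d $  expand E → e C e
  3  $ S e e e C e  e e e e d d $  match e
  4  $ S e e e C    e e e d d $    expand C → λ
  5  $ S e e e      e e e d d $    match e
  6  $ S e e        e e d d $      match e
  7  $ S e          e d d $        match e
Stack after step 7: $ S (top = S).

S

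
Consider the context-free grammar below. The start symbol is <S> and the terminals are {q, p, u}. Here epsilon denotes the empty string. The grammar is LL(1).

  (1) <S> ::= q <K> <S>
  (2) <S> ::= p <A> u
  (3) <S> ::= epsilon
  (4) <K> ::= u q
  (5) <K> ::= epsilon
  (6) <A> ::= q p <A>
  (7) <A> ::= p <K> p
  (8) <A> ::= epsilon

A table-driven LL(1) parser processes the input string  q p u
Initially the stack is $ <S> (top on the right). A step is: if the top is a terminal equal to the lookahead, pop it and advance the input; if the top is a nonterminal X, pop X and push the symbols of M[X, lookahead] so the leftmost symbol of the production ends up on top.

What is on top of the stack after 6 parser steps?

u

step 1: stack=$ <S>  input=q p u $  — expand <S> ::= q <K> <S>
step 2: stack=$ <S> <K> q  input=q p u $  — match q
step 3: stack=$ <S> <K>  input=p u $  — expand <K> ::= epsilon
step 4: stack=$ <S>  input=p u $  — expand <S> ::= p <A> u
step 5: stack=$ u <A> p  input=p u $  — match p
step 6: stack=$ u <A>  input=u $  — expand <A> ::= epsilon
Stack after step 6: $ u (top = u).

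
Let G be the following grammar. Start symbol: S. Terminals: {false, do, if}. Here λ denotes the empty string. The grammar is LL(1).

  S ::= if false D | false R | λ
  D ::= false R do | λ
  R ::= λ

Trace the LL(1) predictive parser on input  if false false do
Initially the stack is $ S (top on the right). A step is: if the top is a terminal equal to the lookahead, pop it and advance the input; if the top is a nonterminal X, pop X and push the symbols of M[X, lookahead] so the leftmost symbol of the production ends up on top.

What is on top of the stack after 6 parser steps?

     Stack         Input                Action
  1  $ S           if false false do $  expand S ::= if false D
  2  $ D false if  if false false do $  match if
  3  $ D false     false false do $     match false
  4  $ D           false do $           expand D ::= false R do
  5  $ do R false  false do $           match false
  6  $ do R        do $                 expand R ::= λ
Stack after step 6: $ do (top = do).

do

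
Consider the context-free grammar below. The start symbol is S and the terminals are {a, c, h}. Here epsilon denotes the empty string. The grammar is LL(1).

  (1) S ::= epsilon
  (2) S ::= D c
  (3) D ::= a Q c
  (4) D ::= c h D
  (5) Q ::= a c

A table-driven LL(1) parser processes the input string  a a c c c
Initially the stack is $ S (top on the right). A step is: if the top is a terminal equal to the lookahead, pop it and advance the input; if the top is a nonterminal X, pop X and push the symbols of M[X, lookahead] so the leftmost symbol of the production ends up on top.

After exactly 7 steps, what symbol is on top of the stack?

c

step 1: stack=$ S  input=a a c c c $  — expand S ::= D c
step 2: stack=$ c D  input=a a c c c $  — expand D ::= a Q c
step 3: stack=$ c c Q a  input=a a c c c $  — match a
step 4: stack=$ c c Q  input=a c c c $  — expand Q ::= a c
step 5: stack=$ c c c a  input=a c c c $  — match a
step 6: stack=$ c c c  input=c c c $  — match c
step 7: stack=$ c c  input=c c $  — match c
Stack after step 7: $ c (top = c).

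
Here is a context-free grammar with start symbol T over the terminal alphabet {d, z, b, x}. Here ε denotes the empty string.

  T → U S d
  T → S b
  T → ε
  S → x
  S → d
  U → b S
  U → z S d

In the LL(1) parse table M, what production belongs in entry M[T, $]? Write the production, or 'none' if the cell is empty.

FIRST(S): from S→x we get {x}; from S→d we get {d}. So FIRST(S) = {d, x}.
FIRST(U): from U→b S we get {b}; from U→z S d we get {z}. So FIRST(U) = {b, z}.
FIRST(T): from T→U S d we get {b, z}; from T→S b we get {d, x}; from T→ε we get {ε}. So FIRST(T) = {ε, b, d, x, z}.
FOLLOW(T) includes $ since T is the start symbol.
FOLLOW(T): T appears on no right-hand side. Thus FOLLOW(T) = {$}.
For T → U S d: FIRST(U S d) = {b, z}, so it goes in M[T, t] for t ∈ {b, z}.
For T → S b: FIRST(S b) = {d, x}, so it goes in M[T, t] for t ∈ {d, x}.
For T → ε: FIRST(ε) = {ε}, so it goes in M[T, t] for t ∈ {}; since ε ∈ FIRST, also for every t ∈ FOLLOW(T) = {$}.

T → ε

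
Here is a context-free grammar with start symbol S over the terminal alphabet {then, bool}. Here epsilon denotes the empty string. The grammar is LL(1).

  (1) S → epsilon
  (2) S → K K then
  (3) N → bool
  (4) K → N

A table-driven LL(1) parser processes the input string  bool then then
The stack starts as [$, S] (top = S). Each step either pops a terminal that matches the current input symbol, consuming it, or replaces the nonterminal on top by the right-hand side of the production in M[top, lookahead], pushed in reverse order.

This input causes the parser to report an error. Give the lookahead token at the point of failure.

step 1: stack=$ S  input=bool then then $  — expand S → K K then
step 2: stack=$ then K K  input=bool then then $  — expand K → N
step 3: stack=$ then K N  input=bool then then $  — expand N → bool
step 4: stack=$ then K bool  input=bool then then $  — match bool
step 5: stack=$ then K  input=then then $  — error: M[K, then] is empty

then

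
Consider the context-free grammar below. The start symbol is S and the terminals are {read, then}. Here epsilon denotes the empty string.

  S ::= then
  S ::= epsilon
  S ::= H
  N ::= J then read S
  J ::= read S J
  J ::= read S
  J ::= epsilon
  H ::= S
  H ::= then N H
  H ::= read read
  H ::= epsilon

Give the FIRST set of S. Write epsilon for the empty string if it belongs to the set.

FIRST(J): from J::=read S J we get {read}; from J::=read S we get {read}; from J::=epsilon we get {epsilon}. So FIRST(J) = {epsilon, read}.
FIRST(N): from N::=J then read S we get {read, then}. So FIRST(N) = {read, then}.
FIRST(S): from S::=then we get {then}; from S::=epsilon we get {epsilon}; from S::=H we get {epsilon, read, then}. So FIRST(S) = {epsilon, read, then}.
FIRST(H): from H::=S we get {epsilon, read, then}; from H::=then N H we get {then}; from H::=read read we get {read}; from H::=epsilon we get {epsilon}. So FIRST(H) = {epsilon, read, then}.

{epsilon, read, then}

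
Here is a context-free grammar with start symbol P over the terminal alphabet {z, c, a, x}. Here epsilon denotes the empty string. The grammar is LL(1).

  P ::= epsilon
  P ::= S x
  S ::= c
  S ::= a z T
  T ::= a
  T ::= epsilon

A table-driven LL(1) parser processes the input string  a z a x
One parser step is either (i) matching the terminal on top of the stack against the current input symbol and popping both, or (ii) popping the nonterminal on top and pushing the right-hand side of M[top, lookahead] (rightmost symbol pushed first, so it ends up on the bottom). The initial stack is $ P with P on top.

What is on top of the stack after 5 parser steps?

a

step 1: stack=$ P  input=a z a x $  — expand P ::= S x
step 2: stack=$ x S  input=a z a x $  — expand S ::= a z T
step 3: stack=$ x T z a  input=a z a x $  — match a
step 4: stack=$ x T z  input=z a x $  — match z
step 5: stack=$ x T  input=a x $  — expand T ::= a
Stack after step 5: $ x a (top = a).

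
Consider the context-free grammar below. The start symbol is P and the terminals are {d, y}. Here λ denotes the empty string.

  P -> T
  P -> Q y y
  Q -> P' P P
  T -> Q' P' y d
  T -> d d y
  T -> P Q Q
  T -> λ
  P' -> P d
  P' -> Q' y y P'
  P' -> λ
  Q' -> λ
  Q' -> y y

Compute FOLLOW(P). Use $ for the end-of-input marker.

FIRST(Q') = {λ, y}
FIRST(P) = {λ, d, y}  (via T, Q y y)
FIRST(P') = {λ, d, y}  (via P d, Q' y y P')
FIRST(Q) = {λ, d, y}  (via P' P P)
FIRST(T) = {λ, d, y}  (via Q' P' y d, P Q Q)
FOLLOW(P) includes $ since P is the start symbol.
FOLLOW(Q'): in T->Q' P' y d, Q' is followed by P' y d with FIRST {d, y}; in P'->Q' y y P', Q' is followed by y y P' with FIRST {y}. Thus FOLLOW(Q') = {d, y}.
FOLLOW(P): in Q->P' P P (occurrence 1), P is followed by P with FIRST {λ, d, y}; in Q->P' P P (occurrence 1), the suffix after P is nullable, so FOLLOW(P) ⊇ FOLLOW(Q) = {$, d, y}; in Q->P' P P (occurrence 2), the suffix after P is empty, so FOLLOW(P) ⊇ FOLLOW(Q) = {$, d, y}; in T->P Q Q, P is followed by Q Q with FIRST {λ, d, y}; in T->P Q Q, the suffix after P is nullable, so FOLLOW(P) ⊇ FOLLOW(T) = {$, d, y}; in P'->P d, P is followed by d with FIRST {d}. Thus FOLLOW(P) = {$, d, y}.
FOLLOW(T): in P->T, the suffix after T is empty, so FOLLOW(T) ⊇ FOLLOW(P) = {$, d, y}. Thus FOLLOW(T) = {$, d, y}.
FOLLOW(Q): in P->Q y y, Q is followed by y y with FIRST {y}; in T->P Q Q (occurrence 1), Q is followed by Q with FIRST {λ, d, y}; in T->P Q Q (occurrence 1), the suffix after Q is nullable, so FOLLOW(Q) ⊇ FOLLOW(T) = {$, d, y}; in T->P Q Q (occurrence 2), the suffix after Q is empty, so FOLLOW(Q) ⊇ FOLLOW(T) = {$, d, y}. Thus FOLLOW(Q) = {$, d, y}.
FOLLOW(P'): in Q->P' P P, P' is followed by P P with FIRST {λ, d, y}; in Q->P' P P, the suffix after P' is nullable, so FOLLOW(P') ⊇ FOLLOW(Q) = {$, d, y}; in T->Q' P' y d, P' is followed by y d with FIRST {y}; in P'->Q' y y P', the suffix after P' is empty (adds nothing new). Thus FOLLOW(P') = {$, d, y}.

{$, d, y}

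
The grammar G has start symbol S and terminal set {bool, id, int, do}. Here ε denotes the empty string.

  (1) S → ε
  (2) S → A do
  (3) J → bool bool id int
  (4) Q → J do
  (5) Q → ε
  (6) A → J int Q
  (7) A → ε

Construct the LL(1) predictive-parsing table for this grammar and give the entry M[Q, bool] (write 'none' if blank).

Q → J do

FIRST(J) = {bool}
FIRST(Q) = {ε, bool}  (via J do)
FIRST(A) = {ε, bool}  (via J int Q)
FIRST(S) = {ε, bool, do}  (via A do)
FOLLOW(S) includes $ since S is the start symbol.
FOLLOW(A): in S→A do, A is followed by do with FIRST {do}. Thus FOLLOW(A) = {do}.
FOLLOW(Q): in A→J int Q, the suffix after Q is empty, so FOLLOW(Q) ⊇ FOLLOW(A) = {do}. Thus FOLLOW(Q) = {do}.
For Q → J do: FIRST(J do) = {bool}, so it goes in M[Q, t] for t ∈ {bool}.
For Q → ε: FIRST(ε) = {ε}, so it goes in M[Q, t] for t ∈ {}; since ε ∈ FIRST, also for every t ∈ FOLLOW(Q) = {do}.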